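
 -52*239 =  - 12428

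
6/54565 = 6/54565 = 0.00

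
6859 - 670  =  6189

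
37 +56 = 93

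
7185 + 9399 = 16584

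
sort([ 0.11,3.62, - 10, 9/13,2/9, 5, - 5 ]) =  [ -10, - 5,0.11,2/9, 9/13,3.62,5] 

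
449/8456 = 449/8456 = 0.05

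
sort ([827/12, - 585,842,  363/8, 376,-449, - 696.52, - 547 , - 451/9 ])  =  [ - 696.52,  -  585, - 547, - 449,-451/9,363/8, 827/12,376,842 ]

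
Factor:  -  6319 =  - 71^1* 89^1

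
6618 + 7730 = 14348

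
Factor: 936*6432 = 2^8 * 3^3*13^1*67^1 =6020352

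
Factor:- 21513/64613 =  - 3^1 * 71^1*101^1 * 64613^( - 1 ) 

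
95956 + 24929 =120885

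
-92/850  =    -  46/425 =-0.11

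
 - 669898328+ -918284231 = - 1588182559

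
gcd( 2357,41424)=1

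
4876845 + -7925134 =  - 3048289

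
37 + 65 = 102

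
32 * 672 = 21504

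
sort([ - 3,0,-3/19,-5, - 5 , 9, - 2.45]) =[ - 5, - 5,  -  3, - 2.45, - 3/19 , 0, 9 ]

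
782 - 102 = 680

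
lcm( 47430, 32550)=1660050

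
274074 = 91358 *3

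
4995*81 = 404595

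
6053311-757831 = 5295480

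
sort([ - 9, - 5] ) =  [ - 9,- 5 ] 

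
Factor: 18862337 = 13^1*41^1*43^1*823^1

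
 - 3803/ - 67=56 + 51/67 = 56.76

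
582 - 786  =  -204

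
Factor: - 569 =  - 569^1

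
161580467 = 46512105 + 115068362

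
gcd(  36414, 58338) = 126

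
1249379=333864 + 915515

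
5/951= 5/951 =0.01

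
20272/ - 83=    - 20272/83 = -244.24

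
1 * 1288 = 1288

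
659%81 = 11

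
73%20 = 13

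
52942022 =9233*5734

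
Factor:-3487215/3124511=-3^1  *  5^1* 13^( - 1) * 383^1*607^1* 240347^( - 1)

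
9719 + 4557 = 14276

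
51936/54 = 8656/9 = 961.78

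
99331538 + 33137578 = 132469116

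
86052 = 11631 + 74421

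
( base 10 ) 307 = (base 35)8R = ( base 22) DL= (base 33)9A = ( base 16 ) 133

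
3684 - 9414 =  - 5730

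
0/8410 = 0  =  0.00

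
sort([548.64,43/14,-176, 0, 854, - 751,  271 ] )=[-751,-176 , 0,43/14,271,  548.64,854]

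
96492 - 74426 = 22066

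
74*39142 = 2896508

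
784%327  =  130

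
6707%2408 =1891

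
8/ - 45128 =  -  1 + 5640/5641 = -0.00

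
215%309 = 215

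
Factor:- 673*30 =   -  20190 = -  2^1*3^1*5^1 * 673^1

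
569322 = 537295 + 32027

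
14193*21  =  298053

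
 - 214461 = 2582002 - 2796463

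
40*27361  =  1094440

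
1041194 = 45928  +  995266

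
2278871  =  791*2881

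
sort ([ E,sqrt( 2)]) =[ sqrt( 2),E]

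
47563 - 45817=1746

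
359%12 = 11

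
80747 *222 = 17925834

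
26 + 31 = 57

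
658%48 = 34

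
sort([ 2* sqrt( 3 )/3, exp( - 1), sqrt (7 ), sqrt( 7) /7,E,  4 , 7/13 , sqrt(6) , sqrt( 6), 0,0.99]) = [ 0, exp( - 1 ), sqrt( 7 )/7, 7/13,0.99, 2*sqrt ( 3)/3,sqrt ( 6), sqrt( 6 ), sqrt( 7), E, 4]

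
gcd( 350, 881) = 1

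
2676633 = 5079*527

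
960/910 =96/91=1.05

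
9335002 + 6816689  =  16151691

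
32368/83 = 32368/83 = 389.98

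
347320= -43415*(  -  8 )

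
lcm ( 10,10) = 10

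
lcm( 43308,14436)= 43308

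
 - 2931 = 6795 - 9726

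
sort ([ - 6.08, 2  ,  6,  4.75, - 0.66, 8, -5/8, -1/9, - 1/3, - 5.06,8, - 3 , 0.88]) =[ -6.08, - 5.06,-3,  -  0.66, - 5/8, - 1/3, -1/9 , 0.88, 2,4.75,6, 8,  8]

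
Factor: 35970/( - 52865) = - 2^1 * 3^1*11^1* 97^(-1)  =  - 66/97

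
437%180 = 77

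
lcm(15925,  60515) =302575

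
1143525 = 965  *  1185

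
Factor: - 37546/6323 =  - 2^1 * 6323^ ( - 1)*18773^1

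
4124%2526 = 1598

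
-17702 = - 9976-7726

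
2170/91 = 310/13=23.85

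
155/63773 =155/63773 = 0.00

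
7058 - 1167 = 5891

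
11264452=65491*172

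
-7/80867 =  - 1 + 80860/80867 = -  0.00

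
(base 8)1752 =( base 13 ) 5c1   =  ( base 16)3EA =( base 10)1002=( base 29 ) 15G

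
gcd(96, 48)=48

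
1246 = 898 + 348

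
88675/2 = 88675/2 = 44337.50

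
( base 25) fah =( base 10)9642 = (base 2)10010110101010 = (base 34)8bk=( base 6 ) 112350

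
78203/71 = 1101  +  32/71= 1101.45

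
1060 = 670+390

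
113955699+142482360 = 256438059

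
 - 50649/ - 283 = 50649/283 = 178.97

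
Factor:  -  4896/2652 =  - 24/13 = - 2^3*3^1*13^( - 1) 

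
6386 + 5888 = 12274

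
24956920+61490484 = 86447404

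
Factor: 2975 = 5^2*7^1*17^1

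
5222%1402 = 1016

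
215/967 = 215/967 = 0.22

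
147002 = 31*4742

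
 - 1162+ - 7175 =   -  8337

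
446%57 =47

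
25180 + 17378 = 42558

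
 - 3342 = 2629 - 5971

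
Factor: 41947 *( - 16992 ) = -712763424 = - 2^5*3^2*59^1 * 41947^1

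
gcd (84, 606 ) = 6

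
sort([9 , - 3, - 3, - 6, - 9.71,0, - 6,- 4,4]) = [ - 9.71,-6, - 6, - 4, - 3, - 3, 0,4,9]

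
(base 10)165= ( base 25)6F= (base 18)93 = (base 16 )a5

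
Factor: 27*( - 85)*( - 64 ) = 146880  =  2^6*3^3*5^1*17^1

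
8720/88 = 1090/11 = 99.09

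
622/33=622/33=18.85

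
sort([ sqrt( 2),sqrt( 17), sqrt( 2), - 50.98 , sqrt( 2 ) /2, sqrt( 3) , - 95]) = [ - 95,-50.98,sqrt( 2)/2,sqrt( 2),sqrt(2),sqrt( 3 ), sqrt( 17 ) ] 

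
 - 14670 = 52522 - 67192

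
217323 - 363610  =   - 146287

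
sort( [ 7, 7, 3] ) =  [ 3, 7,7 ]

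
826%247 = 85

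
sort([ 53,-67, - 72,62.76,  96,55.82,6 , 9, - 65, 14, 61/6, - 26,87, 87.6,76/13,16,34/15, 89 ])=[ - 72, - 67, - 65, - 26 , 34/15,76/13, 6, 9,61/6,14,16,53, 55.82, 62.76, 87,87.6, 89, 96] 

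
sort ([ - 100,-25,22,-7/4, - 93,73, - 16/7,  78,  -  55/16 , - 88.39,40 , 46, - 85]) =[ - 100 , - 93, - 88.39 , - 85 , - 25, - 55/16, - 16/7, - 7/4 , 22,  40, 46 , 73 , 78] 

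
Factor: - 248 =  - 2^3*31^1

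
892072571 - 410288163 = 481784408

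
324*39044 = 12650256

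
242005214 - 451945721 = - 209940507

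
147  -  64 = 83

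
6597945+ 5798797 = 12396742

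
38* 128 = 4864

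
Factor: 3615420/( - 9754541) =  - 2^2*3^1*5^1 *2939^( - 1 )*3319^ (-1)*60257^1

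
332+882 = 1214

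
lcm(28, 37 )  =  1036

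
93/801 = 31/267 = 0.12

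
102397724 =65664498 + 36733226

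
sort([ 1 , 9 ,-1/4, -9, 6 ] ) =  [ - 9, - 1/4, 1,6, 9]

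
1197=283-  -  914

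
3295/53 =62 + 9/53 = 62.17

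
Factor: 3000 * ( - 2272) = -6816000 = -2^8*3^1*5^3*71^1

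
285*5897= 1680645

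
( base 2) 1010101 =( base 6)221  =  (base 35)2F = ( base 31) 2N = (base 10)85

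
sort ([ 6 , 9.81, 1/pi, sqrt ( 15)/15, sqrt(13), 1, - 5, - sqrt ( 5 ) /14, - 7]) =[-7,-5,-sqrt(5)/14, sqrt(15)/15, 1/pi,  1, sqrt( 13), 6, 9.81 ] 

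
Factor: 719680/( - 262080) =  - 3^(-2 )*7^(-1 )*173^1 =- 173/63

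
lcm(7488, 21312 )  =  277056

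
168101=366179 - 198078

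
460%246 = 214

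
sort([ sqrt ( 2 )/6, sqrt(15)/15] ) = [ sqrt( 2) /6,  sqrt( 15)/15] 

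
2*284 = 568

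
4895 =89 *55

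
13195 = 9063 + 4132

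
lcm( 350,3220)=16100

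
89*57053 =5077717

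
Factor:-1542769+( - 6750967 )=  -  8293736 = -2^3*11^1 * 79^1*1193^1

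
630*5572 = 3510360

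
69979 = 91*769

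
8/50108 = 2/12527 = 0.00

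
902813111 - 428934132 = 473878979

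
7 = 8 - 1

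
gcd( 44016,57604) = 4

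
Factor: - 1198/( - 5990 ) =5^(-1 ) = 1/5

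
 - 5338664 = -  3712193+-1626471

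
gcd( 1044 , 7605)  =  9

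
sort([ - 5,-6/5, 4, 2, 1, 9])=[ - 5, - 6/5,  1, 2,4,9 ]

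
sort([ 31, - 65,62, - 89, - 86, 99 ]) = [ - 89, - 86, - 65, 31, 62,  99 ] 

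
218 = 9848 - 9630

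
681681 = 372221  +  309460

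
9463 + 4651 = 14114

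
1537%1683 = 1537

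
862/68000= 431/34000 = 0.01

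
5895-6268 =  - 373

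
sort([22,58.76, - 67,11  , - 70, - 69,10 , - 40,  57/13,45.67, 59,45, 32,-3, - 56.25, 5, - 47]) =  [ - 70, -69, - 67 , -56.25, - 47, - 40, - 3, 57/13, 5,10, 11,22, 32, 45, 45.67,58.76, 59]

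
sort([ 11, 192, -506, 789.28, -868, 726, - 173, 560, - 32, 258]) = [ - 868 , - 506, - 173 , - 32, 11,192,258,560,726,789.28]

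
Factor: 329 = 7^1*47^1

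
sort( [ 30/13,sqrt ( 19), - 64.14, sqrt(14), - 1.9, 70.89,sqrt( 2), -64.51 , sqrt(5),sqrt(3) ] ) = [-64.51, - 64.14, - 1.9,sqrt( 2), sqrt(3),sqrt(5),30/13,sqrt ( 14),  sqrt(19) , 70.89 ]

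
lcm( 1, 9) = 9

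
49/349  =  49/349  =  0.14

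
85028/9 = 85028/9 = 9447.56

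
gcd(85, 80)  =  5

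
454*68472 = 31086288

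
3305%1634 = 37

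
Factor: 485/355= 71^( - 1 )*97^1= 97/71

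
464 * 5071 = 2352944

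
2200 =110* 20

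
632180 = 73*8660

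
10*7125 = 71250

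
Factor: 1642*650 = 2^2 * 5^2 * 13^1*821^1 = 1067300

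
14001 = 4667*3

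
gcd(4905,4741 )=1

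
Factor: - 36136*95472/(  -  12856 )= 2^4*3^3*13^1*17^1*1607^( -1)*4517^1 = 431247024/1607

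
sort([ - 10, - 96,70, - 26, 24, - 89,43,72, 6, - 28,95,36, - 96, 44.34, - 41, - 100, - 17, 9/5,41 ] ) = [ - 100, - 96,  -  96, - 89, - 41, - 28, - 26 , - 17,  -  10,9/5, 6,  24, 36, 41,  43,44.34,70, 72, 95] 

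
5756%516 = 80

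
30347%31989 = 30347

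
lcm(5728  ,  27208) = 108832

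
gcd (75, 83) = 1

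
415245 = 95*4371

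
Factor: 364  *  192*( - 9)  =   - 628992 = -  2^8 * 3^3*7^1*13^1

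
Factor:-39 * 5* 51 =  - 3^2*5^1 * 13^1*17^1=   -9945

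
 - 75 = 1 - 76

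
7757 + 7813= 15570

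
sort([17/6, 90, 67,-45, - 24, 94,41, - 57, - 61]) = [-61, - 57, - 45, - 24, 17/6,41, 67 , 90, 94] 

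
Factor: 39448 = 2^3*4931^1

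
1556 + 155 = 1711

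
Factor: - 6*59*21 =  - 2^1*3^2*7^1*59^1 = - 7434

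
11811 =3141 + 8670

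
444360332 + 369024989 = 813385321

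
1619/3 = 1619/3 = 539.67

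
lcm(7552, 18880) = 37760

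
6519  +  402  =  6921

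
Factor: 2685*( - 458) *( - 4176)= 2^5 * 3^3* 5^1*29^1*179^1  *  229^1=5135352480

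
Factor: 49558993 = 11^1*1301^1*3463^1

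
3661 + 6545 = 10206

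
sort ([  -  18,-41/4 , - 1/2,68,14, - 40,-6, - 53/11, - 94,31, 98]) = [ - 94, - 40, - 18 , - 41/4 , - 6, - 53/11, - 1/2,14, 31,68,98] 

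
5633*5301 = 29860533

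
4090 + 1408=5498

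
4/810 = 2/405 = 0.00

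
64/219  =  64/219 = 0.29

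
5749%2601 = 547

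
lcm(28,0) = 0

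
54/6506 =27/3253 = 0.01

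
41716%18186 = 5344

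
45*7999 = 359955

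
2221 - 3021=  - 800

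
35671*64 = 2282944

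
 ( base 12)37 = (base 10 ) 43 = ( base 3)1121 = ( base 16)2b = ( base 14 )31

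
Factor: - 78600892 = -2^2*79^1*248737^1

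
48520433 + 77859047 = 126379480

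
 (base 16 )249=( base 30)JF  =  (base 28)KP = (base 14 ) 2db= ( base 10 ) 585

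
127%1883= 127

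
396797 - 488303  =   - 91506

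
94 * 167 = 15698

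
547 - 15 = 532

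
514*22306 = 11465284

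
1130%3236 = 1130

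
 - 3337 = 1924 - 5261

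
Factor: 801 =3^2 * 89^1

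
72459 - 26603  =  45856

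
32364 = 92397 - 60033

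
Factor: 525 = 3^1*5^2*7^1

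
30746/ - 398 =-15373/199= - 77.25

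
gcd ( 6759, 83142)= 9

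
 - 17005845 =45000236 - 62006081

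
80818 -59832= 20986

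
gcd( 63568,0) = 63568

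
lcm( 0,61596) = 0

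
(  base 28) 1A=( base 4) 212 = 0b100110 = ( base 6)102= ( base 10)38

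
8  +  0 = 8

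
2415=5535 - 3120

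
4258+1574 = 5832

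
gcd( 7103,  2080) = 1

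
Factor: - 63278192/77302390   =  -31639096/38651195  =  - 2^3*5^(-1)*11^(-1) * 31^1*43^(-1)*59^ ( - 1 )  *  113^1 *277^( - 1)*1129^1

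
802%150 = 52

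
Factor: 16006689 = 3^2*23^1 * 53^1*  1459^1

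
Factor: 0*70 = 0 = 0^1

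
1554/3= 518 = 518.00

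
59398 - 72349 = -12951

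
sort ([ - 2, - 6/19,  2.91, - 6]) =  [ - 6,-2, - 6/19,2.91]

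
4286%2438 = 1848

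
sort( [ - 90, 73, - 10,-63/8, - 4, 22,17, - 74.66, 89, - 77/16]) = [ - 90, - 74.66 ,  -  10, - 63/8,-77/16 ,-4, 17,22, 73,  89 ] 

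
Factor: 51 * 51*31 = 3^2*17^2*31^1 = 80631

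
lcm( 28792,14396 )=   28792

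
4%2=0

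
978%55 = 43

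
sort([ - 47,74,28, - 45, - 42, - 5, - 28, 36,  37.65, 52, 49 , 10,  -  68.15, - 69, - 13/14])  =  [ - 69, - 68.15, - 47, - 45 , - 42, - 28, - 5, - 13/14,10, 28 , 36, 37.65, 49,  52,74 ] 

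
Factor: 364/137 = 2^2*7^1*13^1*137^(-1 )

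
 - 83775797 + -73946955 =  - 157722752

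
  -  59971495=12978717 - 72950212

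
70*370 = 25900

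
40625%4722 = 2849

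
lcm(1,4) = 4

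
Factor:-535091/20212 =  - 2^ (-2)*41^1  *  163^(-1)*421^1 = -17261/652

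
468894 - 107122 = 361772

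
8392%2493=913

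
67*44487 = 2980629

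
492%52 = 24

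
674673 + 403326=1077999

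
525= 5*105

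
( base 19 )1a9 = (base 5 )4220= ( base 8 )1060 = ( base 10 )560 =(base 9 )682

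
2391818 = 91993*26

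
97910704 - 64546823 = 33363881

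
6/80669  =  6/80669  =  0.00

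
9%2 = 1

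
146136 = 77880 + 68256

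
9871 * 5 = 49355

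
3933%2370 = 1563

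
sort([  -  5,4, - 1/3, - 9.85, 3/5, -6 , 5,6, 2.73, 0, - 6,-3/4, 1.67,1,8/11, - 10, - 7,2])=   [ - 10, - 9.85, - 7, - 6, - 6, - 5, - 3/4, - 1/3, 0,3/5,8/11,1, 1.67, 2 , 2.73, 4, 5,6 ] 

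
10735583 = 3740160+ 6995423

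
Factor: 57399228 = 2^2* 3^2*19^1 * 31^1*2707^1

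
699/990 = 233/330  =  0.71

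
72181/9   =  72181/9 = 8020.11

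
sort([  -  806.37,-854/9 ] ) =[- 806.37, - 854/9]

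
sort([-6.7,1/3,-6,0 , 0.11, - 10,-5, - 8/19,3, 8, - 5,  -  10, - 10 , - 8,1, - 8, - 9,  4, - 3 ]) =[ - 10, - 10, - 10, - 9,- 8,-8,-6.7, - 6, - 5, - 5, - 3, - 8/19,  0, 0.11,1/3, 1, 3,4,8 ]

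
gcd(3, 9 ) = 3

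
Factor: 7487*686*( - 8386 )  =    -  2^2 * 7^4*599^1*7487^1 = -43071183652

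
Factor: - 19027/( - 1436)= 2^ ( - 2)*53^1 = 53/4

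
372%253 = 119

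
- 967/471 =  - 967/471  =  - 2.05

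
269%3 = 2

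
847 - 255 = 592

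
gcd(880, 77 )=11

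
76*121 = 9196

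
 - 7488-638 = - 8126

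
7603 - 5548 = 2055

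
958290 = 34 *28185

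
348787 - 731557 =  - 382770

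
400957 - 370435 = 30522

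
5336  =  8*667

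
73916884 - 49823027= 24093857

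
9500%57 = 38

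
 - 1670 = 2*( - 835 )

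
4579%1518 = 25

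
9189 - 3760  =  5429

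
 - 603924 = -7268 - 596656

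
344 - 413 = -69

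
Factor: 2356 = 2^2*19^1 *31^1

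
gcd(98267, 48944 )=1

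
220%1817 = 220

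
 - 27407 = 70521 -97928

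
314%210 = 104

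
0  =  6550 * 0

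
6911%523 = 112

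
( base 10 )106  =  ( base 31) 3d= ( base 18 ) 5G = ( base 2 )1101010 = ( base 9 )127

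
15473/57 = 271 + 26/57 = 271.46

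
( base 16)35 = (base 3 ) 1222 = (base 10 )53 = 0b110101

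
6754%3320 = 114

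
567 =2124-1557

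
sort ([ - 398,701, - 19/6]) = [ - 398, - 19/6, 701] 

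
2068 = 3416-1348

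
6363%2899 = 565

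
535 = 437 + 98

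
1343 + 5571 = 6914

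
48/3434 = 24/1717 = 0.01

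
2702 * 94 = 253988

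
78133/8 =78133/8 = 9766.62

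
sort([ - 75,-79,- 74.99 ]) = [ - 79, - 75, - 74.99]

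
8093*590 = 4774870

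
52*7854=408408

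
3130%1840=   1290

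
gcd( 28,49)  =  7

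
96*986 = 94656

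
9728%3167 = 227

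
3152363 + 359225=3511588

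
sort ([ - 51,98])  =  [ - 51,  98 ]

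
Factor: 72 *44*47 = 148896 = 2^5 * 3^2*11^1*47^1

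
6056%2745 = 566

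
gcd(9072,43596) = 252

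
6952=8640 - 1688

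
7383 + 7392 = 14775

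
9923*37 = 367151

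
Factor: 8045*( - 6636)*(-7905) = 422021231100 = 2^2*3^2*5^2*7^1 * 17^1*31^1 * 79^1*1609^1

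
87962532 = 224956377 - 136993845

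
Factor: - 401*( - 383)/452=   2^(-2)* 113^( - 1 )*383^1*401^1 = 153583/452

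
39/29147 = 39/29147 = 0.00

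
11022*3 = 33066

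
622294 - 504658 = 117636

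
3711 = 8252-4541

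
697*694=483718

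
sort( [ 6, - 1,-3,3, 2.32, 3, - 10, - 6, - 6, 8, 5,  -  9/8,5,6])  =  [ - 10,-6, - 6, - 3, - 9/8, - 1, 2.32, 3,3, 5,5, 6,  6, 8 ]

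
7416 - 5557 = 1859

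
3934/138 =1967/69 = 28.51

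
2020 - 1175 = 845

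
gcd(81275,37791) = 1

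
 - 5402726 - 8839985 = - 14242711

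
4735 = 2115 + 2620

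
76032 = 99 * 768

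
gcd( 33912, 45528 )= 24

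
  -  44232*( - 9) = 398088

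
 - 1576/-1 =1576 + 0/1=1576.00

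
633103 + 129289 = 762392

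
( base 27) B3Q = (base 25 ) d01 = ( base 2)1111110111110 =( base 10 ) 8126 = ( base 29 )9j6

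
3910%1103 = 601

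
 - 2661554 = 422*( - 6307 )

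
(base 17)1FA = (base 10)554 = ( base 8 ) 1052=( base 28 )JM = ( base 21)158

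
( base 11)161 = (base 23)84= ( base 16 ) BC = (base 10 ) 188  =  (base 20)98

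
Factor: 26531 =43^1 * 617^1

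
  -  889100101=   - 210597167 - 678502934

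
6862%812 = 366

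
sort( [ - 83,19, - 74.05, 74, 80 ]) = [ - 83 ,-74.05,19,  74,80]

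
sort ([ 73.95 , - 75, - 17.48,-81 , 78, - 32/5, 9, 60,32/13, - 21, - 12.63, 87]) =[ - 81, - 75,-21 , - 17.48, - 12.63,  -  32/5,32/13,  9, 60, 73.95, 78,87]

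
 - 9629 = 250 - 9879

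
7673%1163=695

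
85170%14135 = 360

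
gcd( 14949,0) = 14949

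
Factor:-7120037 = -7120037^1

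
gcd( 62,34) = 2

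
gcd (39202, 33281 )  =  1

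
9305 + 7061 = 16366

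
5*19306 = 96530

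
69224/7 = 69224/7 = 9889.14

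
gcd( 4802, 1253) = 7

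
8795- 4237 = 4558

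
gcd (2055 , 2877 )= 411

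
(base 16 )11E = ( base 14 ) 166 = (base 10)286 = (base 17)ge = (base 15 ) 141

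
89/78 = 1+11/78 =1.14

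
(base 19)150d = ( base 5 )234202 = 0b10000111100101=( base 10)8677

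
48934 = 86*569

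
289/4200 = 289/4200 = 0.07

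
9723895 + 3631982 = 13355877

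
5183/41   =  126+17/41 = 126.41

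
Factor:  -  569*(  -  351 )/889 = 3^3*7^(  -  1)* 13^1*127^( - 1 )*569^1 = 199719/889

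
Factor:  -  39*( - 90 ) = 2^1*3^3 *5^1*13^1 = 3510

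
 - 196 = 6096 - 6292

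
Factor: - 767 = - 13^1*59^1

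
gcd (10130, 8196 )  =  2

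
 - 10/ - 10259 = 10/10259 = 0.00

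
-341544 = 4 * (- 85386)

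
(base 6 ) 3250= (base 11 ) 622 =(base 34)M2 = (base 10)750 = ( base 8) 1356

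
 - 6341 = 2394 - 8735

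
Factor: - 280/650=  - 28/65 = - 2^2*5^( - 1)*7^1*13^( - 1) 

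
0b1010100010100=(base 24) 98K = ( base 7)21506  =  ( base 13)25C1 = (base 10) 5396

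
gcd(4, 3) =1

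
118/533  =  118/533 = 0.22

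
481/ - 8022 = -481/8022 =- 0.06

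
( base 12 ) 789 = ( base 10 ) 1113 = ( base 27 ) 1E6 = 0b10001011001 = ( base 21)2b0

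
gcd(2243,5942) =1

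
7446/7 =1063+5/7   =  1063.71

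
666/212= 3 + 15/106= 3.14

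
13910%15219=13910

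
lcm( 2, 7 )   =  14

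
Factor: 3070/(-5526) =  - 5/9 = - 3^( - 2)*5^1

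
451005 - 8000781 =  - 7549776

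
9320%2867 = 719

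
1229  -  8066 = -6837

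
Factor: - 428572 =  - 2^2 * 307^1* 349^1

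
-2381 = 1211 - 3592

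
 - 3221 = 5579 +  - 8800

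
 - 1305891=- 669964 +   -  635927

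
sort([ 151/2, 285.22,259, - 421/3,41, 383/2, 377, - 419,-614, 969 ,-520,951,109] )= [ - 614, - 520, - 419, -421/3,41,151/2 , 109, 383/2,259,285.22, 377,951 , 969 ]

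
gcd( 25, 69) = 1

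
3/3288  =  1/1096 =0.00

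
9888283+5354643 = 15242926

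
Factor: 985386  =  2^1*3^1*  164231^1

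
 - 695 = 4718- 5413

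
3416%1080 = 176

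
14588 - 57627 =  - 43039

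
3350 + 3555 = 6905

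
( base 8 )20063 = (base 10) 8243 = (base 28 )AEB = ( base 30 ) 94N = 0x2033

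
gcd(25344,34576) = 16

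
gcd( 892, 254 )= 2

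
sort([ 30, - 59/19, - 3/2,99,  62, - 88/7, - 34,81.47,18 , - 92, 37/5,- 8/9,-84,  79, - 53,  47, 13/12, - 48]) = [ - 92, - 84,- 53, - 48, - 34,  -  88/7, - 59/19, - 3/2, - 8/9, 13/12, 37/5, 18,  30, 47, 62, 79,  81.47,99]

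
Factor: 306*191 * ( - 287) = - 2^1*3^2*7^1*17^1*41^1*191^1 = -16774002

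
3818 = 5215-1397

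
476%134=74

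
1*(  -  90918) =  - 90918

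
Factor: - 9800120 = -2^3 * 5^1 * 11^1*22273^1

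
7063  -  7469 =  - 406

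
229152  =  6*38192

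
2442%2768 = 2442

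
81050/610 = 8105/61  =  132.87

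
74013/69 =24671/23=1072.65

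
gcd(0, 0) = 0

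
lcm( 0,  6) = 0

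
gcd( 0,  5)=5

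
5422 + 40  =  5462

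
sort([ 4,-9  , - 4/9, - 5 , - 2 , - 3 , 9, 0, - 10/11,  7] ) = [ - 9 ,- 5, - 3,- 2, - 10/11,-4/9, 0,4, 7, 9]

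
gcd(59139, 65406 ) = 3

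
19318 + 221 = 19539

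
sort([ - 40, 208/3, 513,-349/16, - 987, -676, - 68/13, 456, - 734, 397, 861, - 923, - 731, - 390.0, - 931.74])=[ - 987, - 931.74,-923,  -  734, - 731, - 676, - 390.0, - 40, - 349/16, - 68/13, 208/3, 397,456, 513, 861]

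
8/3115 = 8/3115= 0.00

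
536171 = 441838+94333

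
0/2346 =0 = 0.00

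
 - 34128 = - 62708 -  - 28580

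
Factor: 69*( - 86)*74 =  - 2^2*3^1*23^1*37^1*43^1 = - 439116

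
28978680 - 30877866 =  - 1899186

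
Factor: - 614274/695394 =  - 102379/115899= - 3^( - 1) * 7^( - 1) * 37^1*2767^1 * 5519^( - 1)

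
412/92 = 103/23  =  4.48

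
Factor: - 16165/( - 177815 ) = 1/11 = 11^ ( - 1 ) 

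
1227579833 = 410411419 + 817168414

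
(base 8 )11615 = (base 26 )7AD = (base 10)5005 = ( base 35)430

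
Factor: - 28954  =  -2^1*31^1* 467^1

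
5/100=1/20 = 0.05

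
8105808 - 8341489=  - 235681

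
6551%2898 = 755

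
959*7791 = 7471569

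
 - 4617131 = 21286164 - 25903295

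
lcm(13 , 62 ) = 806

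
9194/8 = 4597/4  =  1149.25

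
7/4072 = 7/4072=0.00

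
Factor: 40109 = 19^1*2111^1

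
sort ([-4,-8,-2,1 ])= [  -  8,-4, - 2,1 ]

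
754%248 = 10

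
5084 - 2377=2707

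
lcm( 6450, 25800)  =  25800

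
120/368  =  15/46 = 0.33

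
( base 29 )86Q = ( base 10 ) 6928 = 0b1101100010000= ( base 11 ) 5229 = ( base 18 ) 136G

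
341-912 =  - 571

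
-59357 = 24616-83973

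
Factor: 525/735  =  5^1*7^(-1) = 5/7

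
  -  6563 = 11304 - 17867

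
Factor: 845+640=1485 = 3^3*5^1*11^1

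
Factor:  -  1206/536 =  - 9/4 = - 2^( - 2 )*3^2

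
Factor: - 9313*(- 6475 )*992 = 59819261600 = 2^5*5^2*7^1*31^1* 37^1*67^1 * 139^1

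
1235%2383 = 1235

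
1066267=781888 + 284379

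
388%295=93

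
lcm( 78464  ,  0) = 0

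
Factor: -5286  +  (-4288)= - 2^1 * 4787^1 = - 9574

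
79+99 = 178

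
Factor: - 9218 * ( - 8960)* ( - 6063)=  - 2^9*3^1 * 5^1*7^1*11^1*43^1*47^1*419^1= - 500763056640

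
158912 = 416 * 382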